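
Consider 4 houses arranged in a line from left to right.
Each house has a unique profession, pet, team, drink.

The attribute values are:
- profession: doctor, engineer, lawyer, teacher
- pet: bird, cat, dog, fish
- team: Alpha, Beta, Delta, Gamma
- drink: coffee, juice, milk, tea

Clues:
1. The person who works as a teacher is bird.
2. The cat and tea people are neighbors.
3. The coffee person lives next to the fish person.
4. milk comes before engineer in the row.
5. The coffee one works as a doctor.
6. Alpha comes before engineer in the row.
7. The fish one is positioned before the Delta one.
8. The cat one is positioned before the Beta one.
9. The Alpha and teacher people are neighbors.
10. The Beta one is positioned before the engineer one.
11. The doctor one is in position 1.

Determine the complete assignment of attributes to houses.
Solution:

House | Profession | Pet | Team | Drink
---------------------------------------
  1   | doctor | cat | Gamma | coffee
  2   | lawyer | fish | Alpha | tea
  3   | teacher | bird | Beta | milk
  4   | engineer | dog | Delta | juice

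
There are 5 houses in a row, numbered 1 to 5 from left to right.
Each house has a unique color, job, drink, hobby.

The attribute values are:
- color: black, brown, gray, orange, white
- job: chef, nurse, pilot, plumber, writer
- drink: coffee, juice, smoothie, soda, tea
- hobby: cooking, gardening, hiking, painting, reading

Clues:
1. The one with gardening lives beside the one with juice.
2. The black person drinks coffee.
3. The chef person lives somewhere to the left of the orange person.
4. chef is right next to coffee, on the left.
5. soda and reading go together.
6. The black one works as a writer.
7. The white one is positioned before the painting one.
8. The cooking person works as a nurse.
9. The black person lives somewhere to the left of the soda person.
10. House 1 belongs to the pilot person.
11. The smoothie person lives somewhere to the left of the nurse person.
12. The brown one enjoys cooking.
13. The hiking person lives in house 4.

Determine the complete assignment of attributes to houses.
Solution:

House | Color | Job | Drink | Hobby
-----------------------------------
  1   | white | pilot | smoothie | gardening
  2   | brown | nurse | juice | cooking
  3   | gray | chef | tea | painting
  4   | black | writer | coffee | hiking
  5   | orange | plumber | soda | reading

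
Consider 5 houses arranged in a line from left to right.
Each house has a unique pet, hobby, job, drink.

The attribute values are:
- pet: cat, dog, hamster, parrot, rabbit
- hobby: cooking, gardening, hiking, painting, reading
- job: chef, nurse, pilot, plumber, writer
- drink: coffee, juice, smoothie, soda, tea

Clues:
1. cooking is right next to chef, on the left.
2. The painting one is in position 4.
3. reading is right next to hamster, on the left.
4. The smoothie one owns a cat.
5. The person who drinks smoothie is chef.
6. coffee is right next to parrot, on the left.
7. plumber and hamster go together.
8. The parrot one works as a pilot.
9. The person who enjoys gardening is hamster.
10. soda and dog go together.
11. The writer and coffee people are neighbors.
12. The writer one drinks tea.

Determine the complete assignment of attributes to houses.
Solution:

House | Pet | Hobby | Job | Drink
---------------------------------
  1   | rabbit | reading | writer | tea
  2   | hamster | gardening | plumber | coffee
  3   | parrot | cooking | pilot | juice
  4   | cat | painting | chef | smoothie
  5   | dog | hiking | nurse | soda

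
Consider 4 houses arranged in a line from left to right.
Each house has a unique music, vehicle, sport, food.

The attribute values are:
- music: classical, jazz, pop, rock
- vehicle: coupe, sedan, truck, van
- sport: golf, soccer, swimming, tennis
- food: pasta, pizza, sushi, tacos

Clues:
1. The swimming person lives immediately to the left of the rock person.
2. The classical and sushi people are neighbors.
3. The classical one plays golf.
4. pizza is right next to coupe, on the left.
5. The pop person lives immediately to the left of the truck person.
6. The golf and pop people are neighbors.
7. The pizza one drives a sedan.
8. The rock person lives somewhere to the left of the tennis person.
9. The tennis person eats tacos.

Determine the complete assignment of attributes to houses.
Solution:

House | Music | Vehicle | Sport | Food
--------------------------------------
  1   | classical | sedan | golf | pizza
  2   | pop | coupe | swimming | sushi
  3   | rock | truck | soccer | pasta
  4   | jazz | van | tennis | tacos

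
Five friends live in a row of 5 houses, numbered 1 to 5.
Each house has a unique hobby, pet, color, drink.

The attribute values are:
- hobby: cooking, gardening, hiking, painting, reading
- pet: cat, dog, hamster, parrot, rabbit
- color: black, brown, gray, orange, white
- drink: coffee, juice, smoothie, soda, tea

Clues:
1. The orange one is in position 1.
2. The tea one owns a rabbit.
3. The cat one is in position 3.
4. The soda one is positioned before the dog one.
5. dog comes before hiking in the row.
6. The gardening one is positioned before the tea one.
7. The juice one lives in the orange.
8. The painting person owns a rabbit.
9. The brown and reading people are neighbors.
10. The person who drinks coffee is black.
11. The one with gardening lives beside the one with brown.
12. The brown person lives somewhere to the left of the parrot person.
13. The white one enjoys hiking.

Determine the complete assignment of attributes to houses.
Solution:

House | Hobby | Pet | Color | Drink
-----------------------------------
  1   | gardening | hamster | orange | juice
  2   | painting | rabbit | brown | tea
  3   | reading | cat | gray | soda
  4   | cooking | dog | black | coffee
  5   | hiking | parrot | white | smoothie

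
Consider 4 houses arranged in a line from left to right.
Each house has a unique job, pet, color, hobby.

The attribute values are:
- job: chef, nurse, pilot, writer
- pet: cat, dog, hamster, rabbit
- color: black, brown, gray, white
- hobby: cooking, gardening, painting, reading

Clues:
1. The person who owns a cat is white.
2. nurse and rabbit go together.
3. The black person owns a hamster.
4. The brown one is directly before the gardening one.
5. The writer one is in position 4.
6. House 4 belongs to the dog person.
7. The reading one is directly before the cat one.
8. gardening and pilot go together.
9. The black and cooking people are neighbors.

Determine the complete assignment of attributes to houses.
Solution:

House | Job | Pet | Color | Hobby
---------------------------------
  1   | nurse | rabbit | brown | reading
  2   | pilot | cat | white | gardening
  3   | chef | hamster | black | painting
  4   | writer | dog | gray | cooking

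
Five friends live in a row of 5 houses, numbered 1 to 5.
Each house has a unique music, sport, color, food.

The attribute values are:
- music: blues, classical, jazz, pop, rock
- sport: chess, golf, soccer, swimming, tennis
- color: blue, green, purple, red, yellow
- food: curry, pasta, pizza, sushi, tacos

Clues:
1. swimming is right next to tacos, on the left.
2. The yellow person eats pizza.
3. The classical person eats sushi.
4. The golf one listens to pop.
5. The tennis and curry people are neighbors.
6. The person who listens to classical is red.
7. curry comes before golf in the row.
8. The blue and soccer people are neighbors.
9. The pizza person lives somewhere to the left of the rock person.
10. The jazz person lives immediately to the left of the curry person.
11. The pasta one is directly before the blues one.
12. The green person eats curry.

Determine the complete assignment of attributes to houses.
Solution:

House | Music | Sport | Color | Food
------------------------------------
  1   | jazz | tennis | blue | pasta
  2   | blues | soccer | green | curry
  3   | pop | golf | yellow | pizza
  4   | classical | swimming | red | sushi
  5   | rock | chess | purple | tacos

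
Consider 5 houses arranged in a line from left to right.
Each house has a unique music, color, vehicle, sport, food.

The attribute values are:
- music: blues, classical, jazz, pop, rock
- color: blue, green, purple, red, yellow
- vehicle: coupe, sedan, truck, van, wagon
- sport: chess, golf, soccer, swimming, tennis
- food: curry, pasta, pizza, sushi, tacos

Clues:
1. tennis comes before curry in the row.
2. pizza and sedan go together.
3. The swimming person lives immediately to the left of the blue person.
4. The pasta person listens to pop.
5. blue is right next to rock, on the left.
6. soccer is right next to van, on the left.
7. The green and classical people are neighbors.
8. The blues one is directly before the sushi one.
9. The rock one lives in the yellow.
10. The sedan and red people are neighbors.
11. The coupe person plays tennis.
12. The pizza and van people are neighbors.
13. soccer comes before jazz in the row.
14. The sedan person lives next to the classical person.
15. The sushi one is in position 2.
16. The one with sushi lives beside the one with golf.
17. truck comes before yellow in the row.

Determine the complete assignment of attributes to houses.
Solution:

House | Music | Color | Vehicle | Sport | Food
----------------------------------------------
  1   | blues | green | sedan | soccer | pizza
  2   | classical | red | van | swimming | sushi
  3   | pop | blue | truck | golf | pasta
  4   | rock | yellow | coupe | tennis | tacos
  5   | jazz | purple | wagon | chess | curry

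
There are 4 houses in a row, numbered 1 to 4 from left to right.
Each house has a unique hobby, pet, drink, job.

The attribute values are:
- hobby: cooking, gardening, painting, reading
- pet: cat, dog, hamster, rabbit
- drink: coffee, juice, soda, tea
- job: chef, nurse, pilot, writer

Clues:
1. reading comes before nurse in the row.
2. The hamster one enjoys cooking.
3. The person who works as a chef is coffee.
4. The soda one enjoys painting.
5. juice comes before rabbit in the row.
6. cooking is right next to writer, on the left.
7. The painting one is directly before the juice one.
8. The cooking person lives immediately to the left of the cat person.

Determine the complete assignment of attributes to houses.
Solution:

House | Hobby | Pet | Drink | Job
---------------------------------
  1   | cooking | hamster | coffee | chef
  2   | painting | cat | soda | writer
  3   | reading | dog | juice | pilot
  4   | gardening | rabbit | tea | nurse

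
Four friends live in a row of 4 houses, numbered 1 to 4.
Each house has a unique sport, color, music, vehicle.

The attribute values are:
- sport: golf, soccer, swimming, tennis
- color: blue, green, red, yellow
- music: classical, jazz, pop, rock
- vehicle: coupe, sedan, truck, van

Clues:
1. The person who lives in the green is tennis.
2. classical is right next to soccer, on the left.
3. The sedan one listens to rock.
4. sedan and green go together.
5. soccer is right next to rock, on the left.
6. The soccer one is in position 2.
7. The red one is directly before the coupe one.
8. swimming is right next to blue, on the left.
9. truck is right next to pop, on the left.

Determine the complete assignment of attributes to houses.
Solution:

House | Sport | Color | Music | Vehicle
---------------------------------------
  1   | swimming | red | classical | truck
  2   | soccer | blue | pop | coupe
  3   | tennis | green | rock | sedan
  4   | golf | yellow | jazz | van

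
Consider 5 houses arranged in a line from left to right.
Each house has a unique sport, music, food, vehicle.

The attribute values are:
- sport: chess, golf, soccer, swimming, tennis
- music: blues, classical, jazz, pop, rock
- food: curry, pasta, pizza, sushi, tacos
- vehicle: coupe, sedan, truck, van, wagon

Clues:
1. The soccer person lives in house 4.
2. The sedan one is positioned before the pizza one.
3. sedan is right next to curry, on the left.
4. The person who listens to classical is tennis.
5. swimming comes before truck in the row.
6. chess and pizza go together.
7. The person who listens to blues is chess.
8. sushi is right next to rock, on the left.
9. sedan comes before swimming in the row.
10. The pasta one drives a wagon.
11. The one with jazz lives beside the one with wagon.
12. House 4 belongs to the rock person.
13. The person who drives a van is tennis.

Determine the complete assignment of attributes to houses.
Solution:

House | Sport | Music | Food | Vehicle
--------------------------------------
  1   | golf | pop | tacos | sedan
  2   | tennis | classical | curry | van
  3   | swimming | jazz | sushi | coupe
  4   | soccer | rock | pasta | wagon
  5   | chess | blues | pizza | truck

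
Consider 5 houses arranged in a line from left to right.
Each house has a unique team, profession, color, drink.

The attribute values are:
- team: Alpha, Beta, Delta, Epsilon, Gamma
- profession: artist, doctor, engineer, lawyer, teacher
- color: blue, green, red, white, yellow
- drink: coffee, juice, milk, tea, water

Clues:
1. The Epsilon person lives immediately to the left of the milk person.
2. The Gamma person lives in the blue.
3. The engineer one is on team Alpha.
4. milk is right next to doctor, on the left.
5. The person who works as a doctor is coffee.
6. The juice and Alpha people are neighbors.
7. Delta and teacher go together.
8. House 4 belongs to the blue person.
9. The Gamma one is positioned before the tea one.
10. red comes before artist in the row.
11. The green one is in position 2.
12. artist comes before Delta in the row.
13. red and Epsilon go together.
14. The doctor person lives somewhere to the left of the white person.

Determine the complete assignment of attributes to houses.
Solution:

House | Team | Profession | Color | Drink
-----------------------------------------
  1   | Epsilon | lawyer | red | juice
  2   | Alpha | engineer | green | milk
  3   | Beta | doctor | yellow | coffee
  4   | Gamma | artist | blue | water
  5   | Delta | teacher | white | tea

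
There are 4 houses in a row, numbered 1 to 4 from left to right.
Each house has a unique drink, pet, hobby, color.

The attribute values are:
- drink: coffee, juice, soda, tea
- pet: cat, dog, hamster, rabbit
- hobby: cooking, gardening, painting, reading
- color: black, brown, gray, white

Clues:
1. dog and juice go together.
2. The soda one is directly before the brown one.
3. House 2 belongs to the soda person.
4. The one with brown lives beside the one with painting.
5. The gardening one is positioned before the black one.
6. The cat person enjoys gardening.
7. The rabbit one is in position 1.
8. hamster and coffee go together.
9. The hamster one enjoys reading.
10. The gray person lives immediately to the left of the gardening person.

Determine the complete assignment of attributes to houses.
Solution:

House | Drink | Pet | Hobby | Color
-----------------------------------
  1   | tea | rabbit | cooking | gray
  2   | soda | cat | gardening | white
  3   | coffee | hamster | reading | brown
  4   | juice | dog | painting | black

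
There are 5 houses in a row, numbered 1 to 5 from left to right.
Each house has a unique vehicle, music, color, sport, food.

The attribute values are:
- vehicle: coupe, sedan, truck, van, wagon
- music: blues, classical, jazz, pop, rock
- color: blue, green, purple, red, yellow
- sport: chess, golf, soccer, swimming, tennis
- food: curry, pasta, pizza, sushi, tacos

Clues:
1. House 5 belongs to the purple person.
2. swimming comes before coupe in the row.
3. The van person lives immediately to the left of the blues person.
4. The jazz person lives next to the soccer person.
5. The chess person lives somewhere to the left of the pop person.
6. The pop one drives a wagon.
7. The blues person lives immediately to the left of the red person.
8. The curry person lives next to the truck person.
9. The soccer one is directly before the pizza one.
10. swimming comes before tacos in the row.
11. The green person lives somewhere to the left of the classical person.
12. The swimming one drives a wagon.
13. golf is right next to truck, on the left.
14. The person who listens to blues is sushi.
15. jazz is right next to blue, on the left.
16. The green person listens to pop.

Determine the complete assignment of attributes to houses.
Solution:

House | Vehicle | Music | Color | Sport | Food
----------------------------------------------
  1   | van | jazz | yellow | golf | curry
  2   | truck | blues | blue | soccer | sushi
  3   | sedan | rock | red | chess | pizza
  4   | wagon | pop | green | swimming | pasta
  5   | coupe | classical | purple | tennis | tacos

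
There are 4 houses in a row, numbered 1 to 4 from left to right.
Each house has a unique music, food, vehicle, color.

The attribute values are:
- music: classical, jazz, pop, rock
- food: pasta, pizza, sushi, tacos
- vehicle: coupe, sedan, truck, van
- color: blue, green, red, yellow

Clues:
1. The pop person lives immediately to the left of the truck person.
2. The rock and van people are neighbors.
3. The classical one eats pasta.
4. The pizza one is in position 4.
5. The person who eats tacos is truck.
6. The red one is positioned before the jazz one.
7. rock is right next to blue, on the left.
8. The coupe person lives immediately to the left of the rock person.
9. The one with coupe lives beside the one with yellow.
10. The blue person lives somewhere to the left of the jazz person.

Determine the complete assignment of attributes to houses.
Solution:

House | Music | Food | Vehicle | Color
--------------------------------------
  1   | pop | sushi | coupe | red
  2   | rock | tacos | truck | yellow
  3   | classical | pasta | van | blue
  4   | jazz | pizza | sedan | green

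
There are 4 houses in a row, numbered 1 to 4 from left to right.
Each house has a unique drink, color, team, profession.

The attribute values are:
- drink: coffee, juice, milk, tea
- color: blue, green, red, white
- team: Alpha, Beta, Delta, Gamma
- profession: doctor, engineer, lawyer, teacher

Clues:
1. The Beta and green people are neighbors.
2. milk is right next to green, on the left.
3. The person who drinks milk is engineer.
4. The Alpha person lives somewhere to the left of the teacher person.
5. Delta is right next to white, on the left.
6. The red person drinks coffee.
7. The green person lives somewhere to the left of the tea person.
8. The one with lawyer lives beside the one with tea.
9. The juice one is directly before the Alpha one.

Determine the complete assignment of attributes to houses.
Solution:

House | Drink | Color | Team | Profession
-----------------------------------------
  1   | milk | blue | Beta | engineer
  2   | juice | green | Delta | lawyer
  3   | tea | white | Alpha | doctor
  4   | coffee | red | Gamma | teacher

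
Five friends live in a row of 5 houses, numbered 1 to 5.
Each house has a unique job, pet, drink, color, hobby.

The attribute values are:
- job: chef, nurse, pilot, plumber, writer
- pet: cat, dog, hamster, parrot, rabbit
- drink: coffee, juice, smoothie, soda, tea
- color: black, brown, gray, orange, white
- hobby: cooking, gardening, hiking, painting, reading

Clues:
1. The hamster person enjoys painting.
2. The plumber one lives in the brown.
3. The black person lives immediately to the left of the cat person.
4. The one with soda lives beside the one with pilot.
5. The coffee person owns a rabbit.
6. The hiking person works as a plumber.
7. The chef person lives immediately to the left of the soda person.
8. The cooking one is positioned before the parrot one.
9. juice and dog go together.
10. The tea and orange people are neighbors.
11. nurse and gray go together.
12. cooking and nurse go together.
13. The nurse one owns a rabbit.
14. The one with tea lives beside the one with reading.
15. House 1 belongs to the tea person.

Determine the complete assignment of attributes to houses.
Solution:

House | Job | Pet | Drink | Color | Hobby
-----------------------------------------
  1   | chef | hamster | tea | black | painting
  2   | writer | cat | soda | orange | reading
  3   | pilot | dog | juice | white | gardening
  4   | nurse | rabbit | coffee | gray | cooking
  5   | plumber | parrot | smoothie | brown | hiking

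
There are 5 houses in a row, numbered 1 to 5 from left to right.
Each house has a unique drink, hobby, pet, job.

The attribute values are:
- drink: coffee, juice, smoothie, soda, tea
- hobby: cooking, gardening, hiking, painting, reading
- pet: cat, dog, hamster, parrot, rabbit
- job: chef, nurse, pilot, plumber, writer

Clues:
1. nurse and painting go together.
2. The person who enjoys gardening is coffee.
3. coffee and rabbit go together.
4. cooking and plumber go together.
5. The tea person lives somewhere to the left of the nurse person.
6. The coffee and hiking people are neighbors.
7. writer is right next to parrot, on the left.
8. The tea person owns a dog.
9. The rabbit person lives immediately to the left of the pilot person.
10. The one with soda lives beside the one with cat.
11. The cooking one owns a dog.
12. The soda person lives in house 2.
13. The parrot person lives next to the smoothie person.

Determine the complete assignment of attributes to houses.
Solution:

House | Drink | Hobby | Pet | Job
---------------------------------
  1   | coffee | gardening | rabbit | writer
  2   | soda | hiking | parrot | pilot
  3   | smoothie | reading | cat | chef
  4   | tea | cooking | dog | plumber
  5   | juice | painting | hamster | nurse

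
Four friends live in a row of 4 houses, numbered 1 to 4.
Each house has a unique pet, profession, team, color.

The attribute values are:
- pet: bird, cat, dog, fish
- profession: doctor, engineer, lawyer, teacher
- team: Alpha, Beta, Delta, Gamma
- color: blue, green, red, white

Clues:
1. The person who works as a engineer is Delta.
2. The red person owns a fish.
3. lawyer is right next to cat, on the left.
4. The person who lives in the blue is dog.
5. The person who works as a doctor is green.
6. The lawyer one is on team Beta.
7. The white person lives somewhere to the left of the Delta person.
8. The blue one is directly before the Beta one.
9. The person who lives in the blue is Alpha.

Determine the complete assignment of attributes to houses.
Solution:

House | Pet | Profession | Team | Color
---------------------------------------
  1   | dog | teacher | Alpha | blue
  2   | bird | lawyer | Beta | white
  3   | cat | doctor | Gamma | green
  4   | fish | engineer | Delta | red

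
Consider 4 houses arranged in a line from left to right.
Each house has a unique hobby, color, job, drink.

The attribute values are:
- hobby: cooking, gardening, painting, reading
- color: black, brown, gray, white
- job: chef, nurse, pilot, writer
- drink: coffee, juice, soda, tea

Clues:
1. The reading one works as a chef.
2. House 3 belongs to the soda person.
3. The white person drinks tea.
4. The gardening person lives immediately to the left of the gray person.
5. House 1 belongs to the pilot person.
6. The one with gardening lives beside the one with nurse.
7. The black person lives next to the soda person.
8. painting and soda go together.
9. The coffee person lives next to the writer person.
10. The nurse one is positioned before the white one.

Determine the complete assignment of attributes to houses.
Solution:

House | Hobby | Color | Job | Drink
-----------------------------------
  1   | cooking | brown | pilot | coffee
  2   | gardening | black | writer | juice
  3   | painting | gray | nurse | soda
  4   | reading | white | chef | tea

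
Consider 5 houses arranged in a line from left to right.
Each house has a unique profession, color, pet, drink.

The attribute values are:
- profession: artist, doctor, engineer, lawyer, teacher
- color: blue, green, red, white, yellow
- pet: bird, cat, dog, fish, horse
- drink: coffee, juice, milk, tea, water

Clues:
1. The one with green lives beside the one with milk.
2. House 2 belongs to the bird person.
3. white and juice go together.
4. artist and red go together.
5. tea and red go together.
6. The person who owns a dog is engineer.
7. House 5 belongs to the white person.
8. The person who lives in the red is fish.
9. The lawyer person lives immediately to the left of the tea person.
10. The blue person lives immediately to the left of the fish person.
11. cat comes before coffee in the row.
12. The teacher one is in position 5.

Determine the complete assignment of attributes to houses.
Solution:

House | Profession | Color | Pet | Drink
----------------------------------------
  1   | doctor | green | cat | water
  2   | lawyer | blue | bird | milk
  3   | artist | red | fish | tea
  4   | engineer | yellow | dog | coffee
  5   | teacher | white | horse | juice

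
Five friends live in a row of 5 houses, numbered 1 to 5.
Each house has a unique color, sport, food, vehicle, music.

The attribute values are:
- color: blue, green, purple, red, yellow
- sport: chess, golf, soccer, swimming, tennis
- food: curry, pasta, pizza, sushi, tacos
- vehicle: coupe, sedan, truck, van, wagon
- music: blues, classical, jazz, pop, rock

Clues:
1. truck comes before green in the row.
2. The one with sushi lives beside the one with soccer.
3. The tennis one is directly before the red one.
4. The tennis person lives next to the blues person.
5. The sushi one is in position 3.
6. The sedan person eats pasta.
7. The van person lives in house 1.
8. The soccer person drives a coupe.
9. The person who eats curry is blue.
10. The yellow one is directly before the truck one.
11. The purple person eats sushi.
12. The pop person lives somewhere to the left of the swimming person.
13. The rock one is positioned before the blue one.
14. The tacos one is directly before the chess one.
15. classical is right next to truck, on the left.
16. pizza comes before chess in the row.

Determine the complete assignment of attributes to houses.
Solution:

House | Color | Sport | Food | Vehicle | Music
----------------------------------------------
  1   | yellow | tennis | pizza | van | classical
  2   | red | golf | tacos | truck | blues
  3   | purple | chess | sushi | wagon | rock
  4   | blue | soccer | curry | coupe | pop
  5   | green | swimming | pasta | sedan | jazz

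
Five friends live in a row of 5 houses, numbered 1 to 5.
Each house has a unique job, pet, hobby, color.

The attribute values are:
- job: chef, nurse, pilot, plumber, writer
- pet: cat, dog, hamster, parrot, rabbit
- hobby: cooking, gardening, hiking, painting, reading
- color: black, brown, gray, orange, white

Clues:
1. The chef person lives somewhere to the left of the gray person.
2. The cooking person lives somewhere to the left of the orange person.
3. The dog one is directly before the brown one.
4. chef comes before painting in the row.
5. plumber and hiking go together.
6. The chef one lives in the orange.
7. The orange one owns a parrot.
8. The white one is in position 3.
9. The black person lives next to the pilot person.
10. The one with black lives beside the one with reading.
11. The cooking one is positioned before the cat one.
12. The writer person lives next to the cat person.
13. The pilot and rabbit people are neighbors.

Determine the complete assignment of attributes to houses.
Solution:

House | Job | Pet | Hobby | Color
---------------------------------
  1   | writer | dog | cooking | black
  2   | pilot | cat | reading | brown
  3   | plumber | rabbit | hiking | white
  4   | chef | parrot | gardening | orange
  5   | nurse | hamster | painting | gray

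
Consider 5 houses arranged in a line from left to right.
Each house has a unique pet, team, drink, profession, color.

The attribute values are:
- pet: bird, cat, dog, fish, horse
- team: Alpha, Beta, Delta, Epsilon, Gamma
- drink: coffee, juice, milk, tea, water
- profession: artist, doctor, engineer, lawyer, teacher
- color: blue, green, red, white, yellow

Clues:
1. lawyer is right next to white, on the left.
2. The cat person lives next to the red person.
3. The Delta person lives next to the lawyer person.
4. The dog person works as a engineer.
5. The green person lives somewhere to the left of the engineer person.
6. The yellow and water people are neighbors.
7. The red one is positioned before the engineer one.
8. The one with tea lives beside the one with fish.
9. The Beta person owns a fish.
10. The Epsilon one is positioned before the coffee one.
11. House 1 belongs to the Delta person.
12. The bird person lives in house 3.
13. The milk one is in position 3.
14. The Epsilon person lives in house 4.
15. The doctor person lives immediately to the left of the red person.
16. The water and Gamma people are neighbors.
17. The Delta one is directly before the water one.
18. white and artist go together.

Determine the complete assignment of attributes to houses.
Solution:

House | Pet | Team | Drink | Profession | Color
-----------------------------------------------
  1   | cat | Delta | tea | doctor | yellow
  2   | fish | Beta | water | lawyer | red
  3   | bird | Gamma | milk | artist | white
  4   | horse | Epsilon | juice | teacher | green
  5   | dog | Alpha | coffee | engineer | blue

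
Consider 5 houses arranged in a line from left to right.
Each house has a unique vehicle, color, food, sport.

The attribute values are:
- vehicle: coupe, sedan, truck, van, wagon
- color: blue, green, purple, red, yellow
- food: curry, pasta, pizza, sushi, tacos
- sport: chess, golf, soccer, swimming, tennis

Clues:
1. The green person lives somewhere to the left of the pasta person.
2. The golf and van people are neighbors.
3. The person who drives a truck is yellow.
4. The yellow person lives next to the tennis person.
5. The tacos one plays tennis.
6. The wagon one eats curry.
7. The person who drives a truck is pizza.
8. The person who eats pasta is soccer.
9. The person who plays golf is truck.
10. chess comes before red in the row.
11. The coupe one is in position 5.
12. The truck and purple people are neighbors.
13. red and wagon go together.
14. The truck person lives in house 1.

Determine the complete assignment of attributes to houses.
Solution:

House | Vehicle | Color | Food | Sport
--------------------------------------
  1   | truck | yellow | pizza | golf
  2   | van | purple | tacos | tennis
  3   | sedan | green | sushi | chess
  4   | wagon | red | curry | swimming
  5   | coupe | blue | pasta | soccer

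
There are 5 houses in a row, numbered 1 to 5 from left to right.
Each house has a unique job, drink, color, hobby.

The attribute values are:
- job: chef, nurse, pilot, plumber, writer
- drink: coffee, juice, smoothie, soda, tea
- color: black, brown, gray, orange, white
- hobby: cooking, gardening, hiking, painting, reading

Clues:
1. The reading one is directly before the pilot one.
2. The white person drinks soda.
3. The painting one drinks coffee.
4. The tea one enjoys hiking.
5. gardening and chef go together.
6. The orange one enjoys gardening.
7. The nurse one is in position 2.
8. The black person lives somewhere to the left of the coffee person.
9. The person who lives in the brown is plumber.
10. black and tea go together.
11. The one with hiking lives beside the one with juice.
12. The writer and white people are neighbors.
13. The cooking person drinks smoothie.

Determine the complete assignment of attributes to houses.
Solution:

House | Job | Drink | Color | Hobby
-----------------------------------
  1   | writer | smoothie | gray | cooking
  2   | nurse | soda | white | reading
  3   | pilot | tea | black | hiking
  4   | chef | juice | orange | gardening
  5   | plumber | coffee | brown | painting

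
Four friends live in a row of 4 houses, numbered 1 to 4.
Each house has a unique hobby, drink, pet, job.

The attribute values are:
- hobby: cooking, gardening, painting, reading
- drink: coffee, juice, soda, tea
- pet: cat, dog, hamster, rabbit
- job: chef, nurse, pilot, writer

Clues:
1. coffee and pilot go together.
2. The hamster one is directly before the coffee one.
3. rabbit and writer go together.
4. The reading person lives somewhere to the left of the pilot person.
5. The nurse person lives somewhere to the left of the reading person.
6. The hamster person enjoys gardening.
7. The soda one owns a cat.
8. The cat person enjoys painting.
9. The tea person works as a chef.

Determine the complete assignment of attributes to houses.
Solution:

House | Hobby | Drink | Pet | Job
---------------------------------
  1   | painting | soda | cat | nurse
  2   | reading | juice | rabbit | writer
  3   | gardening | tea | hamster | chef
  4   | cooking | coffee | dog | pilot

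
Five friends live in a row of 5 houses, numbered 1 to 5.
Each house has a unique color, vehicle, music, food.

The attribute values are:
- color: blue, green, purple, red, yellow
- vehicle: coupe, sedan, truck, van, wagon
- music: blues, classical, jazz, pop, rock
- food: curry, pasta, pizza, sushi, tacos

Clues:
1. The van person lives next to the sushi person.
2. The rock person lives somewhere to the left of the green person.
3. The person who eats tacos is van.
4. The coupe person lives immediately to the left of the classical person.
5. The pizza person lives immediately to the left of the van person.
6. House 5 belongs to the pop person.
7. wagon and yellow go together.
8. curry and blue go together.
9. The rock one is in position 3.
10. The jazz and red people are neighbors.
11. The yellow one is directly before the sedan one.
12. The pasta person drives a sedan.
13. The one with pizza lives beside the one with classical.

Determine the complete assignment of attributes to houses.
Solution:

House | Color | Vehicle | Music | Food
--------------------------------------
  1   | purple | coupe | jazz | pizza
  2   | red | van | classical | tacos
  3   | yellow | wagon | rock | sushi
  4   | green | sedan | blues | pasta
  5   | blue | truck | pop | curry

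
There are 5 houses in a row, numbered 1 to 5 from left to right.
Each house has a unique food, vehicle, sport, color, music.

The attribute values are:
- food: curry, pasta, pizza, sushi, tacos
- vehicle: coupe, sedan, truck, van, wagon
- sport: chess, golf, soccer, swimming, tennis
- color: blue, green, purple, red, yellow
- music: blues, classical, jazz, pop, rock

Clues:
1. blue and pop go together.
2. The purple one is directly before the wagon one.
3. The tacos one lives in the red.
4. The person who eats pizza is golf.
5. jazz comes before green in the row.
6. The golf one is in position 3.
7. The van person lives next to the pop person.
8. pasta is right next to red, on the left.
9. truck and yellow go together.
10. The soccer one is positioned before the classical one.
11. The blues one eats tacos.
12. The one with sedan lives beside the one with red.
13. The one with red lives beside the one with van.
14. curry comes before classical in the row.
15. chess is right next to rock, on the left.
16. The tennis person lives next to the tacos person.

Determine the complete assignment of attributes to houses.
Solution:

House | Food | Vehicle | Sport | Color | Music
----------------------------------------------
  1   | pasta | sedan | tennis | purple | jazz
  2   | tacos | wagon | chess | red | blues
  3   | pizza | van | golf | green | rock
  4   | curry | coupe | soccer | blue | pop
  5   | sushi | truck | swimming | yellow | classical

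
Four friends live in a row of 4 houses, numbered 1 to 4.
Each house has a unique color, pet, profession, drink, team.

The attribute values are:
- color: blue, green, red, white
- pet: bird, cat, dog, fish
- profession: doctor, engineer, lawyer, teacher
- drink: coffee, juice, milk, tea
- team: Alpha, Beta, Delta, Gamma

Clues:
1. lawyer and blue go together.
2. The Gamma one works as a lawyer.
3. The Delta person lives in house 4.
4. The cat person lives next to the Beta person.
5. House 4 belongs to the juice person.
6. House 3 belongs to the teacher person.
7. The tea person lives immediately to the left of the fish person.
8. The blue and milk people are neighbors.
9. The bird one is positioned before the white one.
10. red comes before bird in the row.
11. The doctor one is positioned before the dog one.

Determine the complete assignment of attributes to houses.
Solution:

House | Color | Pet | Profession | Drink | Team
-----------------------------------------------
  1   | blue | cat | lawyer | tea | Gamma
  2   | red | fish | doctor | milk | Beta
  3   | green | bird | teacher | coffee | Alpha
  4   | white | dog | engineer | juice | Delta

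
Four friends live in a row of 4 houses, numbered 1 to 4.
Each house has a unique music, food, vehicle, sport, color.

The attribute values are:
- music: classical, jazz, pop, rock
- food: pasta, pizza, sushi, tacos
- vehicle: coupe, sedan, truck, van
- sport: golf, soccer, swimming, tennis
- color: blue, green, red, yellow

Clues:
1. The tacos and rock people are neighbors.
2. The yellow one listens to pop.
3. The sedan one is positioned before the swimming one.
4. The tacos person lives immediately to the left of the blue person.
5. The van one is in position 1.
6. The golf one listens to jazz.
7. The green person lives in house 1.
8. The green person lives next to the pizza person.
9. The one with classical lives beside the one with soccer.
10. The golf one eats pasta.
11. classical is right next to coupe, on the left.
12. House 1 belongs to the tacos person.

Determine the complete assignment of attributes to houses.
Solution:

House | Music | Food | Vehicle | Sport | Color
----------------------------------------------
  1   | classical | tacos | van | tennis | green
  2   | rock | pizza | coupe | soccer | blue
  3   | jazz | pasta | sedan | golf | red
  4   | pop | sushi | truck | swimming | yellow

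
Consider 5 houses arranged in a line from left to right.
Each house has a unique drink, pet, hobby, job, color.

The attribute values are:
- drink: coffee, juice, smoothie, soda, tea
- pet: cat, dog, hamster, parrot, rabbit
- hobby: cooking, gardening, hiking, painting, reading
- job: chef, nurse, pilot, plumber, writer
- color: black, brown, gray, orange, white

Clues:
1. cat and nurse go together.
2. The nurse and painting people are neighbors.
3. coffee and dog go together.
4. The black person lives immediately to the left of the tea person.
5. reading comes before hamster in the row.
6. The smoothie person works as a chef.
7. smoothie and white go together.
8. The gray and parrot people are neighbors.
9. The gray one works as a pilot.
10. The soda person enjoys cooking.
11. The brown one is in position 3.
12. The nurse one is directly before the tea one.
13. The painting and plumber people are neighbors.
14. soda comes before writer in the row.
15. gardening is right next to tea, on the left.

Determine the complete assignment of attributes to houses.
Solution:

House | Drink | Pet | Hobby | Job | Color
-----------------------------------------
  1   | juice | cat | gardening | nurse | black
  2   | tea | rabbit | painting | pilot | gray
  3   | soda | parrot | cooking | plumber | brown
  4   | coffee | dog | reading | writer | orange
  5   | smoothie | hamster | hiking | chef | white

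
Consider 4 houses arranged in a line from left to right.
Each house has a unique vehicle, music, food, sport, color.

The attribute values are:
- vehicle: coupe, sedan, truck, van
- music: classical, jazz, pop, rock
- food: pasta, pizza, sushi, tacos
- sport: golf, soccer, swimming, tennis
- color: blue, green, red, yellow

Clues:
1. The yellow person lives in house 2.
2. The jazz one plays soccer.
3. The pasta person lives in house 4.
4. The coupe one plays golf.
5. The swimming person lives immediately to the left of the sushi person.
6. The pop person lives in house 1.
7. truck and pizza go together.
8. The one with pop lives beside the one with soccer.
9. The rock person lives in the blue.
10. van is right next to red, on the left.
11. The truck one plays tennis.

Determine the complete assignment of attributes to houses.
Solution:

House | Vehicle | Music | Food | Sport | Color
----------------------------------------------
  1   | sedan | pop | tacos | swimming | green
  2   | van | jazz | sushi | soccer | yellow
  3   | truck | classical | pizza | tennis | red
  4   | coupe | rock | pasta | golf | blue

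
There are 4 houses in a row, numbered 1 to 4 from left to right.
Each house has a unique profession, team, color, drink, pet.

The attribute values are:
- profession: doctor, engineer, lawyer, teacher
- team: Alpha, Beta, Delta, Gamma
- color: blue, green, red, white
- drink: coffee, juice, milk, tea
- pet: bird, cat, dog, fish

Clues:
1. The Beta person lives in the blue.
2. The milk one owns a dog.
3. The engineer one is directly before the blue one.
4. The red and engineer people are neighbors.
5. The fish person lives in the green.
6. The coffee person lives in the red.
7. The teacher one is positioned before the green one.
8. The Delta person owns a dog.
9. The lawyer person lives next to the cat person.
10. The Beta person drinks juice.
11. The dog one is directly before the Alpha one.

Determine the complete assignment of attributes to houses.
Solution:

House | Profession | Team | Color | Drink | Pet
-----------------------------------------------
  1   | lawyer | Delta | white | milk | dog
  2   | teacher | Alpha | red | coffee | cat
  3   | engineer | Gamma | green | tea | fish
  4   | doctor | Beta | blue | juice | bird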